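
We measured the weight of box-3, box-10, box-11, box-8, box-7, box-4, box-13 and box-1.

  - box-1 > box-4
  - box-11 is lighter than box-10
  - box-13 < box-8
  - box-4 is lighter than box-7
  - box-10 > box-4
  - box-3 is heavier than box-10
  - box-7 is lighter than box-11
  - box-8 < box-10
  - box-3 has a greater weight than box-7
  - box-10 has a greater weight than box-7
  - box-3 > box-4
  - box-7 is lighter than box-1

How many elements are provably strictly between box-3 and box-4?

3

Chaining upward from box-4 reaches: box-7, box-1, box-11, box-10.
Chaining downward from box-3 reaches: box-7, box-13, box-8, box-11, box-10.
Strictly between box-4 and box-3 are those in both lists: box-7, box-11, box-10 — 3 elements.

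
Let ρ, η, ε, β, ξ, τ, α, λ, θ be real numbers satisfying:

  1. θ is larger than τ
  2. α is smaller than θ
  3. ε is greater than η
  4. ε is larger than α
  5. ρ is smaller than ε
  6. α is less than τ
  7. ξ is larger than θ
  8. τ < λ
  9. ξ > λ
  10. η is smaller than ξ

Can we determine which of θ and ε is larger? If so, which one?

undetermined

Following every chain through θ: above θ we get ξ; below θ we get α, τ.
ε is not reached, and no chain runs the other way from ε to θ.
So the given relations leave the order of θ and ε undetermined.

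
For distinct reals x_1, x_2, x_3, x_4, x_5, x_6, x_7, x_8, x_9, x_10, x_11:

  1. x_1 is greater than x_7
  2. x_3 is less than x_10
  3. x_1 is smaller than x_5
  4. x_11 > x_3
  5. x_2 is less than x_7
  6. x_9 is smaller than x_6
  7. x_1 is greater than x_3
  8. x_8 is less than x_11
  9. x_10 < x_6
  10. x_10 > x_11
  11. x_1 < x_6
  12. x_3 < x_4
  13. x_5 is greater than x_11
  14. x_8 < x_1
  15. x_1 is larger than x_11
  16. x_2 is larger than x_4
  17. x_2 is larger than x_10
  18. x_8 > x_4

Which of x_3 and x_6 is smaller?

x_3

Link the given pairs in sequence: x_3 < x_4; x_4 < x_8; x_8 < x_11; x_11 < x_10; x_10 < x_2; x_2 < x_7; x_7 < x_1; x_1 < x_6.
Together: x_3 < x_4 < x_8 < x_11 < x_10 < x_2 < x_7 < x_1 < x_6.
So x_3 < x_6; x_3 is the smaller of the two.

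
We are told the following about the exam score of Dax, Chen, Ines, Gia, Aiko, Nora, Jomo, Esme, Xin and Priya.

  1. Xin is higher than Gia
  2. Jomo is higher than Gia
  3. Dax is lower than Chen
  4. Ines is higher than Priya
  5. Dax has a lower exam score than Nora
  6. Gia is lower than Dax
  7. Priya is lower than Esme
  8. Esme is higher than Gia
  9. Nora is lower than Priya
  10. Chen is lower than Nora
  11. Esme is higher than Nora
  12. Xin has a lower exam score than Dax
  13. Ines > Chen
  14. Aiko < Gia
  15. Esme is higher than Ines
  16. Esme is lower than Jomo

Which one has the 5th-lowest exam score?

Piecing the relations together gives one ordering: Aiko < Gia < Xin < Dax < Chen < Nora < Priya < Ines < Esme < Jomo.
The 5th smallest is Chen.

Chen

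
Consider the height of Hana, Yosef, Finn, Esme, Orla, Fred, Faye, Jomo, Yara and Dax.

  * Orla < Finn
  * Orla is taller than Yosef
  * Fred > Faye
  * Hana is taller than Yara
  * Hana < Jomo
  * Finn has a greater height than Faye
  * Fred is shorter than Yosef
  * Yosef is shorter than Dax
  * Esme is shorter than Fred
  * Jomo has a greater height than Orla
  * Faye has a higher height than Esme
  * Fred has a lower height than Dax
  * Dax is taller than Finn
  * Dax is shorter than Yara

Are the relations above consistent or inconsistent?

consistent

The single ordering Esme < Faye < Fred < Yosef < Orla < Finn < Dax < Yara < Hana < Jomo satisfies every listed relation, so no contradiction arises.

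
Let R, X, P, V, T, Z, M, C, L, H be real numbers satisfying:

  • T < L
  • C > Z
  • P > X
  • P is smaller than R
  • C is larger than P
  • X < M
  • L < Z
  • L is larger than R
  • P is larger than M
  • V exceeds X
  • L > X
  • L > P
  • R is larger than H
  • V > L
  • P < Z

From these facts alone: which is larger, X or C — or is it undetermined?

C

X < M and M < P give X < P.
Then P < R extends the chain to R.
With R < L: X < M < P < R < L.
With L < Z: X < M < P < R < L < Z.
With Z < C: X < M < P < R < L < Z < C.
So C is larger.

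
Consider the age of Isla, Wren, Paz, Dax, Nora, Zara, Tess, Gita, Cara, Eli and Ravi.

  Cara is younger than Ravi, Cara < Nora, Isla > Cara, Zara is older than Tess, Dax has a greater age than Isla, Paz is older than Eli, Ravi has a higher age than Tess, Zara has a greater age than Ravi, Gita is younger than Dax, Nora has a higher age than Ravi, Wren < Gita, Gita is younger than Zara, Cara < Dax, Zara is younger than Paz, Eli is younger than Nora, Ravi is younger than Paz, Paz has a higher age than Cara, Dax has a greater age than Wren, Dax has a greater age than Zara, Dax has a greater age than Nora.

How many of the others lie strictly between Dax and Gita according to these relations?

The relations place Gita below Dax. An element lies strictly between them when it is forced above Gita and also forced below Dax.
Above Gita: {Zara, Paz}. Below Dax: {Eli, Tess, Wren, Cara, Ravi, Zara, Isla, Nora}.
Intersection: {Zara} — 1.

1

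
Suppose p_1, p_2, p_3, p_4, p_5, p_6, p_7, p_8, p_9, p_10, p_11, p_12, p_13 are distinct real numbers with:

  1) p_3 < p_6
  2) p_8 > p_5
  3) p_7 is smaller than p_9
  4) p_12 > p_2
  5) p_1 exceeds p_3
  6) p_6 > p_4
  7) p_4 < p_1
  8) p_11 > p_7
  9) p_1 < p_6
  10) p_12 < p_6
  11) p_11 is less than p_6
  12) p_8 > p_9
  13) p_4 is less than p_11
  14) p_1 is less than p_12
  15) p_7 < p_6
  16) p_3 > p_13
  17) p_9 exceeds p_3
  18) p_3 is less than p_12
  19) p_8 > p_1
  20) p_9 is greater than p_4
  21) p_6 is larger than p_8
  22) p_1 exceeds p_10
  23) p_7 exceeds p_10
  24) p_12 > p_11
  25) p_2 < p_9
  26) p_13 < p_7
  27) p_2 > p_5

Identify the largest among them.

p_10 is not greatest since p_10 < p_7; p_13 is not greatest since p_13 < p_3; p_5 is not greatest since p_5 < p_2; p_4 is not greatest since p_4 < p_11; p_2 is not greatest since p_2 < p_9; p_3 is not greatest since p_3 < p_1; p_1 is not greatest since p_1 < p_6; p_7 is not greatest since p_7 < p_11; p_9 is not greatest since p_9 < p_8; p_8 is not greatest since p_8 < p_6; p_11 is not greatest since p_11 < p_6; p_12 is not greatest since p_12 < p_6.
Only p_6 has nothing above it, so p_6 is the largest.

p_6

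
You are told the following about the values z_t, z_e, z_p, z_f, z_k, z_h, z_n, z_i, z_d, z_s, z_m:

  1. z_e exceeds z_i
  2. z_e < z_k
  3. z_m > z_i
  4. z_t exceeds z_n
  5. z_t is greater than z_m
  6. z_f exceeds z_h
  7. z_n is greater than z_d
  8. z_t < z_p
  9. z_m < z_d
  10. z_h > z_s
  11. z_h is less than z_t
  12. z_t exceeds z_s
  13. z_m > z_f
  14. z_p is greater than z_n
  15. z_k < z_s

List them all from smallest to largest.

Nothing is placed below z_i, so it is least; from there z_i < z_e; z_e < z_k; z_k < z_s; z_s < z_h; z_h < z_f; z_f < z_m; z_m < z_d; z_d < z_n; z_n < z_t; z_t < z_p, each given directly.

z_i < z_e < z_k < z_s < z_h < z_f < z_m < z_d < z_n < z_t < z_p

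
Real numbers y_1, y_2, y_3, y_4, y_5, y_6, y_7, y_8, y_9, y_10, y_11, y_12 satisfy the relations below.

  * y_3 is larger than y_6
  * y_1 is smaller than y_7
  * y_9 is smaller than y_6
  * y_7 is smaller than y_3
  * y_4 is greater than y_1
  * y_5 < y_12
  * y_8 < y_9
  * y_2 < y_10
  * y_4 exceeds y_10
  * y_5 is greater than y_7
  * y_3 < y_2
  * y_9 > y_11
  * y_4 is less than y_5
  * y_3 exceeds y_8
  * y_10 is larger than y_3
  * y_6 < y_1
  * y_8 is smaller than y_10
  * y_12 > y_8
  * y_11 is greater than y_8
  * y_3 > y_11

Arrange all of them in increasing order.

The consecutive links are each given: y_8 < y_11; y_11 < y_9; y_9 < y_6; y_6 < y_1; y_1 < y_7; y_7 < y_3; y_3 < y_2; y_2 < y_10; y_10 < y_4; y_4 < y_5; y_5 < y_12.

y_8 < y_11 < y_9 < y_6 < y_1 < y_7 < y_3 < y_2 < y_10 < y_4 < y_5 < y_12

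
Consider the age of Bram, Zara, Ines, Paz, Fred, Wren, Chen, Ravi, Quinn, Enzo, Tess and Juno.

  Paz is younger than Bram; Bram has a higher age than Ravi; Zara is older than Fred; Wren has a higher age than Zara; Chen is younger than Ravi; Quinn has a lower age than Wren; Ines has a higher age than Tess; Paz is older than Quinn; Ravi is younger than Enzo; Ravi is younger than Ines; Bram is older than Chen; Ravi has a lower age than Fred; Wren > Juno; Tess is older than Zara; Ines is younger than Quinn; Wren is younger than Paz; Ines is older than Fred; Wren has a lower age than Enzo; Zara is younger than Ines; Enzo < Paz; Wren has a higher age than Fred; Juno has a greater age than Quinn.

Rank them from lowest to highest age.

Nothing is placed below Chen, so it is least; from there Chen < Ravi; Ravi < Fred; Fred < Zara; Zara < Tess; Tess < Ines; Ines < Quinn; Quinn < Juno; Juno < Wren; Wren < Enzo; Enzo < Paz; Paz < Bram, each given directly.

Chen < Ravi < Fred < Zara < Tess < Ines < Quinn < Juno < Wren < Enzo < Paz < Bram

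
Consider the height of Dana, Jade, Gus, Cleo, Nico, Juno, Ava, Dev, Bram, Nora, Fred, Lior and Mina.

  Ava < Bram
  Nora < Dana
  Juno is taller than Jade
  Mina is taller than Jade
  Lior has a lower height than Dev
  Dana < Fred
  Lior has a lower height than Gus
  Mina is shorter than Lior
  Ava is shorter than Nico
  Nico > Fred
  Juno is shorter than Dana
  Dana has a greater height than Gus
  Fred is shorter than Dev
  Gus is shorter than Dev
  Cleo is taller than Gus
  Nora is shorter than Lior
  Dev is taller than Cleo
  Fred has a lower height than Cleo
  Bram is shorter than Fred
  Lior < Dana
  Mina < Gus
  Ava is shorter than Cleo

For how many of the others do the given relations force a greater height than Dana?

4

From Dana the given relations immediately reach Fred.
From those, Cleo, Nico, Dev — 4 in total.
Nothing else is reachable above Dana; 4 in all.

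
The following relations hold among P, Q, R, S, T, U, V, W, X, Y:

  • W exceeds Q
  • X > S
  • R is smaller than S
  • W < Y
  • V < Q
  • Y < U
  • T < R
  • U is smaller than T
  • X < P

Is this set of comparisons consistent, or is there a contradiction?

The single ordering V < Q < W < Y < U < T < R < S < X < P satisfies every listed relation, so no contradiction arises.

consistent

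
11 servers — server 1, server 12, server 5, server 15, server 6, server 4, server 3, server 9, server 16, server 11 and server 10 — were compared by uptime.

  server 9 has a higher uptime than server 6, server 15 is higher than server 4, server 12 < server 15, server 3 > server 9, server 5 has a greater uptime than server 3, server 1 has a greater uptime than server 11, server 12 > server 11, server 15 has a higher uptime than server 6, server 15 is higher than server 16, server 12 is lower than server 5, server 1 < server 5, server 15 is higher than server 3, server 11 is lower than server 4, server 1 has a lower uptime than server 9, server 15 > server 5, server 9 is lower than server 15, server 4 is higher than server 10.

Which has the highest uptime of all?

Chaining downward from server 15: directly below it, server 6, server 16, server 12, server 9, server 3, server 4, server 5; then server 11, server 1, server 10.
That covers every other element, and nothing is given above server 15, so server 15 is the highest uptime.

server 15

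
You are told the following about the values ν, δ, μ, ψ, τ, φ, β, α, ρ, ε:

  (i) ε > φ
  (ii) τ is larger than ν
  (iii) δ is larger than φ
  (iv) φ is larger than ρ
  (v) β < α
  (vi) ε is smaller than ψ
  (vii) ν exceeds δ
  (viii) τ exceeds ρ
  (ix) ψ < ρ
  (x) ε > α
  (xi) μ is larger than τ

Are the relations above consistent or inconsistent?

inconsistent

We have φ < ε stated directly, yet also ε < ψ < ρ < φ by chaining the others — so ε < φ. Contradiction.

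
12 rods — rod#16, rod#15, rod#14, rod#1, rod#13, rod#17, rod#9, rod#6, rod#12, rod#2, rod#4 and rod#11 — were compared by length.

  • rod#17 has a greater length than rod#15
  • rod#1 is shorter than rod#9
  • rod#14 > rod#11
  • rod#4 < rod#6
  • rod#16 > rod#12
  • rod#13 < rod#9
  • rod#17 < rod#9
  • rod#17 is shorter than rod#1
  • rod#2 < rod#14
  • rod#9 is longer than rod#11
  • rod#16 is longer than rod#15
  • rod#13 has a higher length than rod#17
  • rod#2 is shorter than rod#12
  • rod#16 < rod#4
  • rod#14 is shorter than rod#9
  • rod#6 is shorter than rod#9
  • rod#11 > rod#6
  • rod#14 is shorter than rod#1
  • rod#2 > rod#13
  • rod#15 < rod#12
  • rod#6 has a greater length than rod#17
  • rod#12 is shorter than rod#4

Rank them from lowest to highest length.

rod#15 < rod#17 < rod#13 < rod#2 < rod#12 < rod#16 < rod#4 < rod#6 < rod#11 < rod#14 < rod#1 < rod#9

The consecutive links are each given: rod#15 < rod#17; rod#17 < rod#13; rod#13 < rod#2; rod#2 < rod#12; rod#12 < rod#16; rod#16 < rod#4; rod#4 < rod#6; rod#6 < rod#11; rod#11 < rod#14; rod#14 < rod#1; rod#1 < rod#9.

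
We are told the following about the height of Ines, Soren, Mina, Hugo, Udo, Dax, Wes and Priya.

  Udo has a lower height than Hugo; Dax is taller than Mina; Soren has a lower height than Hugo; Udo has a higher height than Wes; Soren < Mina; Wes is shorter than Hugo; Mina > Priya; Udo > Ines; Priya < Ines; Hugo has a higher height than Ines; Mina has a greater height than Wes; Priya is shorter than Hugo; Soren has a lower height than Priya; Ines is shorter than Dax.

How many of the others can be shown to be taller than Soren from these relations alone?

From Soren the given relations immediately reach Priya, Mina, Hugo.
From those, Ines, Dax — 5 in total.
From those, Udo — 6 in total.
Nothing else is reachable above Soren; 6 in all.

6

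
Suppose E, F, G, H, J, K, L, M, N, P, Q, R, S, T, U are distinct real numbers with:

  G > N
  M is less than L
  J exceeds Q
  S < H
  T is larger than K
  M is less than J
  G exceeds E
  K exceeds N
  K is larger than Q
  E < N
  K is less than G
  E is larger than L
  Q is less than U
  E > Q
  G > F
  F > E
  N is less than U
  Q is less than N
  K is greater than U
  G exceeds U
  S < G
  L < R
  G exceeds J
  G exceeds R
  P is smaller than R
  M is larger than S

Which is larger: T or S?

Link the given pairs in sequence: S < M; M < L; L < E; E < N; N < K; K < T.
Chaining these gives S < M < L < E < N < K < T.
So S < T; T is the larger of the two.

T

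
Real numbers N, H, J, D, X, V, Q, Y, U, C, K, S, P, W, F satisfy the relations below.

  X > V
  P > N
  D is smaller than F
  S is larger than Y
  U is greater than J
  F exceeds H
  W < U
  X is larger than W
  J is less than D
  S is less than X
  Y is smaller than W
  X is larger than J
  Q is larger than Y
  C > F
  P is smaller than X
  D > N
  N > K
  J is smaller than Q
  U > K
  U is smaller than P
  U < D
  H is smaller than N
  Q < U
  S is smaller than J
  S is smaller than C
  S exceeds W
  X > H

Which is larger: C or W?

W < S and S < J give W < J.
Then J < Q extends the chain to Q.
With Q < U: W < S < J < Q < U.
With U < D: W < S < J < Q < U < D.
With D < F: W < S < J < Q < U < D < F.
With F < C: W < S < J < Q < U < D < F < C.
So W < C; C is the larger of the two.

C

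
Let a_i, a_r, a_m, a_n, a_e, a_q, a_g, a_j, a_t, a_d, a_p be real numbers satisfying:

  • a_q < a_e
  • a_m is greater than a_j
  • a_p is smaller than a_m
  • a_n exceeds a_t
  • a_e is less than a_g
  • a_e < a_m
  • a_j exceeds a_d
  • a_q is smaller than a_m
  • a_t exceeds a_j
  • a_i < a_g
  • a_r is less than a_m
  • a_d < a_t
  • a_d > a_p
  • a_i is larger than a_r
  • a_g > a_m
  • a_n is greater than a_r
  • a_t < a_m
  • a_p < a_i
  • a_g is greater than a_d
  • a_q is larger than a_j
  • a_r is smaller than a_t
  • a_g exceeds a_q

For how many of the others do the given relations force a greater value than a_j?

6

Directly above a_j: a_q, a_t, a_m.
One step further: a_e, a_n, a_g (6 so far).
Nothing else is reachable above a_j; 6 in all.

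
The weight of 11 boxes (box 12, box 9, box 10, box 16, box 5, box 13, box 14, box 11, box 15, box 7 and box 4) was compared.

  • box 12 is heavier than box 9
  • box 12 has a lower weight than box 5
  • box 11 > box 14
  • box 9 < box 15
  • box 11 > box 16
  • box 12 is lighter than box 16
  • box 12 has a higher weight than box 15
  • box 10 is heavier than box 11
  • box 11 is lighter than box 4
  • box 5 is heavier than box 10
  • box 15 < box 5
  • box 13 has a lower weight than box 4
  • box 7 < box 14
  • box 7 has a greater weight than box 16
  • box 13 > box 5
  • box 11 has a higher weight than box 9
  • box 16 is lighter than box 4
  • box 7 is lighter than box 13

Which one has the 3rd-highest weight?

box 5

Piecing the relations together gives one ordering: box 9 < box 15 < box 12 < box 16 < box 7 < box 14 < box 11 < box 10 < box 5 < box 13 < box 4.
The 3rd largest is box 5.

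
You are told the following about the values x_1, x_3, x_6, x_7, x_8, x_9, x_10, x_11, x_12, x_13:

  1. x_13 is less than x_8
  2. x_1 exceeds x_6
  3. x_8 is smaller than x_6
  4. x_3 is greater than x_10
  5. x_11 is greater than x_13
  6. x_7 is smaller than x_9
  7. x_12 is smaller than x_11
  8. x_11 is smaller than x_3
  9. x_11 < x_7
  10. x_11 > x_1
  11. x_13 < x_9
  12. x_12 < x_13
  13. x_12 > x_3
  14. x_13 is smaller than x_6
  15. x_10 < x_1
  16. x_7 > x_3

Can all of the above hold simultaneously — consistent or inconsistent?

inconsistent

We have x_11 < x_3 stated directly, yet also x_3 < x_12 < x_13 < x_8 < x_6 < x_1 < x_11 by chaining the others — so x_3 < x_11. Contradiction.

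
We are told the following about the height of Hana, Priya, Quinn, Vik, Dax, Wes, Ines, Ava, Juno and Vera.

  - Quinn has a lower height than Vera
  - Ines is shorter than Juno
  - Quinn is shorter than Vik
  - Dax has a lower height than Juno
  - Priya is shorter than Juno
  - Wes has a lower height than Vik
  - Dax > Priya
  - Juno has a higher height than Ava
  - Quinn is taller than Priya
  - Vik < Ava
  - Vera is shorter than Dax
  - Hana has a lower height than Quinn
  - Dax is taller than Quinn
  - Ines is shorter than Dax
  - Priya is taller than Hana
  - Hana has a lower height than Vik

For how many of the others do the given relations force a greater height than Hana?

From Hana the given relations immediately reach Priya, Quinn, Vik.
From those, Vera, Dax, Ava, Juno — 7 in total.
Nothing else is reachable above Hana; 7 in all.

7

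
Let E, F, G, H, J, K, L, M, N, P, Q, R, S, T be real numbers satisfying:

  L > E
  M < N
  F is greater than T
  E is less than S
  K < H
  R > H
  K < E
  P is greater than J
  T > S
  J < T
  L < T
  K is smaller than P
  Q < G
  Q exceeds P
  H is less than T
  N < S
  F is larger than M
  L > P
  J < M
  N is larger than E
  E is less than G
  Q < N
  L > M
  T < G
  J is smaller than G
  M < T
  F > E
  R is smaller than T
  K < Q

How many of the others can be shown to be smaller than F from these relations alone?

12

From F the given relations immediately reach M, E, T.
From those, K, H, J, S, L, R — 9 in total.
From those, P, N — 11 in total.
From those, Q — 12 in total.
No other element is forced below F by the given relations, so the count is 12.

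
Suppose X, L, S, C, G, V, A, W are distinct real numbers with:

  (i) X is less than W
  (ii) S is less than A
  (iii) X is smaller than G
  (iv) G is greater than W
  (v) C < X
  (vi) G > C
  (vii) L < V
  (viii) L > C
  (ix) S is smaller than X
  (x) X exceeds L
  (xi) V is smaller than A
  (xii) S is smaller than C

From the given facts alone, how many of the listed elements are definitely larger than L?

From L the given relations immediately reach X, V.
From those, W, A, G — 5 in total.
Nothing else is reachable above L; 5 in all.

5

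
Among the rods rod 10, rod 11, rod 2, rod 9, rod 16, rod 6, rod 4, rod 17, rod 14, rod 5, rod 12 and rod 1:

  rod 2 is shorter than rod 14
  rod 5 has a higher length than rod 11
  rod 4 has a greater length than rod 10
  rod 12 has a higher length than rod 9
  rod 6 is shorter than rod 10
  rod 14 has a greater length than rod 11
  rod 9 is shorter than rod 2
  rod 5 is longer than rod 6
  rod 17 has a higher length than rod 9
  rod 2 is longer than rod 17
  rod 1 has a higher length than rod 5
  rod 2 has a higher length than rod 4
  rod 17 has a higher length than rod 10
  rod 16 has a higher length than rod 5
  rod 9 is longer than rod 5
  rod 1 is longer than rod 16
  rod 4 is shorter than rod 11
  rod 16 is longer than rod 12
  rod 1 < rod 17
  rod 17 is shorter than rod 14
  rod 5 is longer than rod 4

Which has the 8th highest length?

Piecing the relations together gives one ordering: rod 6 < rod 10 < rod 4 < rod 11 < rod 5 < rod 9 < rod 12 < rod 16 < rod 1 < rod 17 < rod 2 < rod 14.
Counting 8 from the largest end gives rod 5.

rod 5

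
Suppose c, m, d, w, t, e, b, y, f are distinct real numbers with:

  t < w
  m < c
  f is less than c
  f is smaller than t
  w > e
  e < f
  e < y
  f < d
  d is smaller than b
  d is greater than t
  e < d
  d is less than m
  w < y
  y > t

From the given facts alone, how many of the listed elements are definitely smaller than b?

4

Directly below b: d.
One step further: e, f, t (4 so far).
No other element is forced below b by the given relations, so the count is 4.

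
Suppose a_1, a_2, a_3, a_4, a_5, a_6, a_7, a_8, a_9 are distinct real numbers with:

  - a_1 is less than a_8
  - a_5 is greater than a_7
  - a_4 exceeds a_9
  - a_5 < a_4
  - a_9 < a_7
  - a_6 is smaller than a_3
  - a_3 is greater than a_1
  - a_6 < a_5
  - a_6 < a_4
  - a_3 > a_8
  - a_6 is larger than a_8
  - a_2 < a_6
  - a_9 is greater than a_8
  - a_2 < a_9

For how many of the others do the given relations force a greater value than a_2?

6

Directly above a_2: a_6, a_9.
One step further: a_7, a_3, a_5, a_4 (6 so far).
Nothing else is reachable above a_2; 6 in all.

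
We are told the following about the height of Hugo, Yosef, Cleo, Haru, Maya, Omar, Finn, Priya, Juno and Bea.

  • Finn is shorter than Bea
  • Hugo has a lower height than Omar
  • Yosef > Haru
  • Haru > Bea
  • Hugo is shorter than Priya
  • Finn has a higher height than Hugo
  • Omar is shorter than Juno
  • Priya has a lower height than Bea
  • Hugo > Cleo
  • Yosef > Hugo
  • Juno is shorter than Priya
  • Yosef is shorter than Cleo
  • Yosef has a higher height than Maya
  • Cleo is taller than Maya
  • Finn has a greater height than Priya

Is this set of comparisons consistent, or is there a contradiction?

Chaining the given relations yields Cleo < Hugo < Omar < Juno < Priya < Finn < Bea < Haru < Yosef, so Cleo < Yosef. But one relation states Yosef < Cleo. These cannot both hold.

inconsistent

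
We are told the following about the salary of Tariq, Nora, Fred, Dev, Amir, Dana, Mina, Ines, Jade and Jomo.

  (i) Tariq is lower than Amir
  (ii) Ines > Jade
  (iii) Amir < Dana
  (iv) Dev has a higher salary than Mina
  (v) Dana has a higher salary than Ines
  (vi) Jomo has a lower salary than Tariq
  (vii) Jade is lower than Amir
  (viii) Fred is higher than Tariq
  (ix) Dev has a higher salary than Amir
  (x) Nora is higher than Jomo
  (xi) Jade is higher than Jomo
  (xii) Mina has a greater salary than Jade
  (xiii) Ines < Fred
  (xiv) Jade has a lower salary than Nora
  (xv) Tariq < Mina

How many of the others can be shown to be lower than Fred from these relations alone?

4

Directly below Fred: Tariq, Ines.
One step further: Jomo, Jade (4 so far).
Nothing else is reachable below Fred; 4 in all.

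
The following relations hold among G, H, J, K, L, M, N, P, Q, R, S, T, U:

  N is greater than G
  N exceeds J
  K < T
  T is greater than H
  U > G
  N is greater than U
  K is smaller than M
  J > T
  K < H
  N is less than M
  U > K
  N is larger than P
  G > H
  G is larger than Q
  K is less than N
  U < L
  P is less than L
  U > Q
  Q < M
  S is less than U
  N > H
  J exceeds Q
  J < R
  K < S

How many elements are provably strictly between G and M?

2

The relations place G below M. An element lies strictly between them when it is forced above G and also forced below M.
Above G: {U, L, N}. Below M: {Q, P, K, H, T, S, J, U, N}.
Intersection: {U, N} — 2.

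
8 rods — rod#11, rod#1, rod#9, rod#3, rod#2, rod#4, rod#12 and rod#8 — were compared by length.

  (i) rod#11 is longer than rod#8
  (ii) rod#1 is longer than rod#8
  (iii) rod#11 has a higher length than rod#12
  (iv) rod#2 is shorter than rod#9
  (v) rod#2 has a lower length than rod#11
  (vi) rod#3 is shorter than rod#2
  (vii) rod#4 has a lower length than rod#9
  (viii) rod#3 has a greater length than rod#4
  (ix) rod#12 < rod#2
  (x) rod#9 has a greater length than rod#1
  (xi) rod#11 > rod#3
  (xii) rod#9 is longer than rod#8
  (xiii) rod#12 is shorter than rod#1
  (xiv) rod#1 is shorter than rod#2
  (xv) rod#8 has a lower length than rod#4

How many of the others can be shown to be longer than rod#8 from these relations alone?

The elements the relations force above rod#8 are rod#4, rod#3, rod#1, rod#2, rod#11, rod#9 — no chain reaches any other.
That is 6.

6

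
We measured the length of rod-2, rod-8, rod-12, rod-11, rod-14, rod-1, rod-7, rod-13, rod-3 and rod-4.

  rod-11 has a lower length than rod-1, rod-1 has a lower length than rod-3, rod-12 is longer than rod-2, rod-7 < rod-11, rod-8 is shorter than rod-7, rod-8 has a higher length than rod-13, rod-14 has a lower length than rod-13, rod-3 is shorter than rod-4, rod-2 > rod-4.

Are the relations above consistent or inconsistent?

Every relation is compatible with rod-14 < rod-13 < rod-8 < rod-7 < rod-11 < rod-1 < rod-3 < rod-4 < rod-2 < rod-12; the set is consistent.

consistent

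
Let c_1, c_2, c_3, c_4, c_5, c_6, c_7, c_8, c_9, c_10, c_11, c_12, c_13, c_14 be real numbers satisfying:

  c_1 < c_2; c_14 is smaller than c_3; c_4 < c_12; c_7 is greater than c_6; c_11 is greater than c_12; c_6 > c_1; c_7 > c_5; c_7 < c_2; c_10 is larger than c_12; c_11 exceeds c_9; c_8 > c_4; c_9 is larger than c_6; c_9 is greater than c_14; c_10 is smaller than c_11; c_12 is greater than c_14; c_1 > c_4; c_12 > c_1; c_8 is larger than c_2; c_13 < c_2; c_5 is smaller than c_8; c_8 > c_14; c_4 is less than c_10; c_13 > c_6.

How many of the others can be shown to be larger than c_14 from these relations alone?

6

Directly above c_14: c_3, c_12, c_8, c_9.
One step further: c_10, c_11 (6 so far).
Nothing else is reachable above c_14; 6 in all.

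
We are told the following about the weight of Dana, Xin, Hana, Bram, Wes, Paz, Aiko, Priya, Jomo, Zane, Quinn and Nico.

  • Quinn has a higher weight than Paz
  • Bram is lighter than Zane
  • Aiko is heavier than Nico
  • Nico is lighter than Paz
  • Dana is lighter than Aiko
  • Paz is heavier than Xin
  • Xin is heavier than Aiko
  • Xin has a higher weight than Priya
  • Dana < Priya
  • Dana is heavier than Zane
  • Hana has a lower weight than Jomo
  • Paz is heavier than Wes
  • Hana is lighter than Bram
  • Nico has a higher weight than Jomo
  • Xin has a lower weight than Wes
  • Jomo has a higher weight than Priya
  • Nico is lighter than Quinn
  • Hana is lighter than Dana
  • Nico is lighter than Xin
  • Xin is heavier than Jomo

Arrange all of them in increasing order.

Nothing is placed below Hana, so it is least; from there Hana < Bram; Bram < Zane; Zane < Dana; Dana < Priya; Priya < Jomo; Jomo < Nico; Nico < Aiko; Aiko < Xin; Xin < Wes; Wes < Paz; Paz < Quinn, each given directly.

Hana < Bram < Zane < Dana < Priya < Jomo < Nico < Aiko < Xin < Wes < Paz < Quinn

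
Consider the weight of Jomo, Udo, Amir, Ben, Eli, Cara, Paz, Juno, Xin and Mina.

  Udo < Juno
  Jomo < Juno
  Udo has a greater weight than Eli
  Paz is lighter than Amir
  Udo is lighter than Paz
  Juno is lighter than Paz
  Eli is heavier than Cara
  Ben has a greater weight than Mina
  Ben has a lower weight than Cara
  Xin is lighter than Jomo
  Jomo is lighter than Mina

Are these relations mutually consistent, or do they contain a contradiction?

consistent

Every relation is compatible with Xin < Jomo < Mina < Ben < Cara < Eli < Udo < Juno < Paz < Amir; the set is consistent.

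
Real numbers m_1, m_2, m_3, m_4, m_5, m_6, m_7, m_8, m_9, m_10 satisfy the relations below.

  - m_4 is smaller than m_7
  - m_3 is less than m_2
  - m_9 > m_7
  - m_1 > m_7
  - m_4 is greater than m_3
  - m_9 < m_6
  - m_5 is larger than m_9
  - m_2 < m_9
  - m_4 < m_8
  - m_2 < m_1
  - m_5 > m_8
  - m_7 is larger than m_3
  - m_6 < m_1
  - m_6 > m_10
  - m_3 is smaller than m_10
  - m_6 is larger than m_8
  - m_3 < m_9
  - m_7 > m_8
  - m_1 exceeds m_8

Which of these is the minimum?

Chaining upward from m_3: directly above it, m_2, m_4, m_10, m_7, m_9; then m_8, m_6, m_1, m_5.
That covers every other element, and nothing is given below m_3, so m_3 is the minimum.

m_3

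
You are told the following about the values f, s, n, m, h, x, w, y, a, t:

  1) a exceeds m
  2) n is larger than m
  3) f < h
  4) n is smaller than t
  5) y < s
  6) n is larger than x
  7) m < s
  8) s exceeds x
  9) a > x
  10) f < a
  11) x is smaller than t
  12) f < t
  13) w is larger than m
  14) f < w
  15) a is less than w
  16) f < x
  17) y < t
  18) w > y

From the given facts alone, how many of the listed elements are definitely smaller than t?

The elements the relations force below t are f, y, m, x, n — no chain reaches any other.
That is 5.

5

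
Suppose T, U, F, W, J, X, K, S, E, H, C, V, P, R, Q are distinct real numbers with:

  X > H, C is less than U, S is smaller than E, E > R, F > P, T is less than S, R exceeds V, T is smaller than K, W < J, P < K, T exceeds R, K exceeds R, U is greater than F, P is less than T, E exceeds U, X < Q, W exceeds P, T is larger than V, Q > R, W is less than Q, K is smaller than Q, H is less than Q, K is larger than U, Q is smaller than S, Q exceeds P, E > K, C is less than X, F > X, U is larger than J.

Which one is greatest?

P is not greatest since P < K; V is not greatest since V < T; R is not greatest since R < K; C is not greatest since C < U; W is not greatest since W < Q; H is not greatest since H < Q; T is not greatest since T < K; J is not greatest since J < U; X is not greatest since X < F; F is not greatest since F < U; U is not greatest since U < K; K is not greatest since K < E; Q is not greatest since Q < S; S is not greatest since S < E.
Only E has nothing above it, so E is the greatest.

E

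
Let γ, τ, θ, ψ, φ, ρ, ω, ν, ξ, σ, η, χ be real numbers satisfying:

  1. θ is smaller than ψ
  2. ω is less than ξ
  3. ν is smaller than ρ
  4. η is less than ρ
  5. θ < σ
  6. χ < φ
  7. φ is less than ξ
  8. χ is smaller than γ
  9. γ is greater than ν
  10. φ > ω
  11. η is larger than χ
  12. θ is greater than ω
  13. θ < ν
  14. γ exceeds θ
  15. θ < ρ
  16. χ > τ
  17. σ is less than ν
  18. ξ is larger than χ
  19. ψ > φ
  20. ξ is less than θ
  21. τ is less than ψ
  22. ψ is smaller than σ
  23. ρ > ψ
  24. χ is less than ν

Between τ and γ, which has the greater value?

Following the relations from τ: τ < χ < φ < ξ < θ < ψ < σ < ν < γ.
So τ < γ; γ is the larger of the two.

γ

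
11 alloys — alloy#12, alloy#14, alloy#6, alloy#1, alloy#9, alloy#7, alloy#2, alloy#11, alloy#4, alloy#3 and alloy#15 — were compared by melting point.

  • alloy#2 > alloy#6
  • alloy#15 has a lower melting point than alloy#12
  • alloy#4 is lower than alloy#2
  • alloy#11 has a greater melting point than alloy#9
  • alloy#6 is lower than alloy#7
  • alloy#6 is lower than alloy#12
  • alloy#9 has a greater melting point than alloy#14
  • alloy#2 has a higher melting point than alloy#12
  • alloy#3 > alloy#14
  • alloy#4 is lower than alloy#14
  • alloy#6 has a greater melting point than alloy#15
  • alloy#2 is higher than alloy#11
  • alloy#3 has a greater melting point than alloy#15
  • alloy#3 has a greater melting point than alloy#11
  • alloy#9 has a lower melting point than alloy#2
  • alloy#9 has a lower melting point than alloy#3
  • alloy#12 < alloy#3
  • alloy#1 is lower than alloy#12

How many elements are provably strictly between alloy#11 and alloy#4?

2

The relations place alloy#4 below alloy#11. An element lies strictly between them when it is forced above alloy#4 and also forced below alloy#11.
Above alloy#4: {alloy#14, alloy#9, alloy#2, alloy#3}. Below alloy#11: {alloy#14, alloy#9}.
Intersection: {alloy#14, alloy#9} — 2.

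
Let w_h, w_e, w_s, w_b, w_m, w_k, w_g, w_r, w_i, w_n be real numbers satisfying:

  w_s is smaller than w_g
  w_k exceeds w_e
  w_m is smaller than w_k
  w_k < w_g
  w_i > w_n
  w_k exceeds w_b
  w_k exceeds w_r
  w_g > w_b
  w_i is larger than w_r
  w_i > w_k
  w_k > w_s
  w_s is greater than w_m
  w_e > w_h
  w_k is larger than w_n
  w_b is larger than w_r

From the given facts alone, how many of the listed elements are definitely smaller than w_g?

Directly below w_g: w_b, w_s, w_k.
One step further: w_r, w_m, w_n, w_e (7 so far).
One step further: w_h (8 so far).
No other element is forced below w_g by the given relations, so the count is 8.

8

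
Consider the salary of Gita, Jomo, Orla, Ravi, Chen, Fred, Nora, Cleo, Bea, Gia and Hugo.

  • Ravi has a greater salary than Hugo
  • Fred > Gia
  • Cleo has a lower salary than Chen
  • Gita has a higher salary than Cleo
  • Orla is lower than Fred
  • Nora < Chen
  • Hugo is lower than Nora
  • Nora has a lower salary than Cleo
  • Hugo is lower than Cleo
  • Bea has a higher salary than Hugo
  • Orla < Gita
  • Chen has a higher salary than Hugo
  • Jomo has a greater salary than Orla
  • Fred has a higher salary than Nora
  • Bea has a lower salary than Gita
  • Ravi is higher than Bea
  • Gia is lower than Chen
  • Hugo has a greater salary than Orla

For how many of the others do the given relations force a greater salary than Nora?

Directly above Nora: Cleo, Fred, Chen.
One step further: Gita (4 so far).
No other element is forced above Nora by the given relations, so the count is 4.

4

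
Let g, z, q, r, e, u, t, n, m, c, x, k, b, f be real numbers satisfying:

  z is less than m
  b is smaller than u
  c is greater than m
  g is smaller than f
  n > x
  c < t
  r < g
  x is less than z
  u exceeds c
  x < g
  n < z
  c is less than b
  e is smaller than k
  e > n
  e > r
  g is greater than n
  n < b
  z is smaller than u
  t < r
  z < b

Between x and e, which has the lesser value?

x

x < n and n < z give x < z.
With z < m: x < n < z < m.
Then m < c extends the chain to c.
Then c < t extends the chain to t.
Then t < r extends the chain to r.
With r < e: x < n < z < m < c < t < r < e.
So x < e; x is the smaller of the two.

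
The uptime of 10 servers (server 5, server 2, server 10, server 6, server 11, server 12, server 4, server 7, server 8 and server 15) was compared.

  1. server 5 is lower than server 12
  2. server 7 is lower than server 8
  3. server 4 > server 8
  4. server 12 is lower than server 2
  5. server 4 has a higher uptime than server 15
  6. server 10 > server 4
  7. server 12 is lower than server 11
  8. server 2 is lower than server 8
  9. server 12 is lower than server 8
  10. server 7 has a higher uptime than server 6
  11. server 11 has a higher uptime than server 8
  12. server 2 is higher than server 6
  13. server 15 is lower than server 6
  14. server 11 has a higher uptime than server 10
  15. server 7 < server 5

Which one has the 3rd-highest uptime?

The consecutive relations fix a unique order: server 15 < server 6 < server 7 < server 5 < server 12 < server 2 < server 8 < server 4 < server 10 < server 11.
Counting 3 from the largest end gives server 4.

server 4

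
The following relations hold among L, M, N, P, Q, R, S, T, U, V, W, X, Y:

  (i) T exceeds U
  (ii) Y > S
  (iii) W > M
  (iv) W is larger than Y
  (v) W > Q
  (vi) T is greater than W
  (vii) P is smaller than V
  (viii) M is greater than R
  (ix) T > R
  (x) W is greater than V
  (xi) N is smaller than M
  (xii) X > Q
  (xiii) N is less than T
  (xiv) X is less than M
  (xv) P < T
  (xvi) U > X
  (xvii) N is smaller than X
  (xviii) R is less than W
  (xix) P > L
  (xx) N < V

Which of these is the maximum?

Chaining downward from T: directly below it, N, R, U, P, W; then Q, L, Y, X, M, V; then S.
That covers every other element, and nothing is given above T, so T is the maximum.

T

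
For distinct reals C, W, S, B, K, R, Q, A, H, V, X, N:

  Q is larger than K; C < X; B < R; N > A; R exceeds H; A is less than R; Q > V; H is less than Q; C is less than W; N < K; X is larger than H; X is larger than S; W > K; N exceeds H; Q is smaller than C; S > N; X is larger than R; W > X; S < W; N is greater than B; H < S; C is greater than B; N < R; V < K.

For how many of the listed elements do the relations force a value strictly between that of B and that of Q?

2

The relations place B below Q. An element lies strictly between them when it is forced above B and also forced below Q.
Above B: {N, R, K, S, C, X, W}. Below Q: {H, A, N, V, K}.
Intersection: {N, K} — 2.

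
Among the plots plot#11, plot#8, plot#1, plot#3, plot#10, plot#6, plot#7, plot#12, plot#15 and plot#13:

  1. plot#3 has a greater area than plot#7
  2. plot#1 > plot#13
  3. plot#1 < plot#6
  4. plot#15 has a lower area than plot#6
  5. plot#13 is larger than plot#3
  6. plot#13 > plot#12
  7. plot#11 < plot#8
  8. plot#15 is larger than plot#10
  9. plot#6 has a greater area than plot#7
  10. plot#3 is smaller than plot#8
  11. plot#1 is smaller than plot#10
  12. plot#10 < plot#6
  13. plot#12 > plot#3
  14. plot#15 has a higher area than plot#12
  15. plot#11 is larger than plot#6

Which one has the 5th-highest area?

plot#10

The consecutive relations fix a unique order: plot#7 < plot#3 < plot#12 < plot#13 < plot#1 < plot#10 < plot#15 < plot#6 < plot#11 < plot#8.
Counting 5 from the largest end gives plot#10.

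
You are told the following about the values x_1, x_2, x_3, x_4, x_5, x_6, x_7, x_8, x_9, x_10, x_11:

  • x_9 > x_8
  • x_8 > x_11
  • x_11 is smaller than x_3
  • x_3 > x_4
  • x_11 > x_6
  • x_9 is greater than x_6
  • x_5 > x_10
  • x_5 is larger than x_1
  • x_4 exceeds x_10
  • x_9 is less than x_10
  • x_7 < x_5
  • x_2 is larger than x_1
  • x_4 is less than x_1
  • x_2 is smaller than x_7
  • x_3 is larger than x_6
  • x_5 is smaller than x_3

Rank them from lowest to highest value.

Each adjacent pair is fixed by a given relation: x_6 < x_11; x_11 < x_8; x_8 < x_9; x_9 < x_10; x_10 < x_4; x_4 < x_1; x_1 < x_2; x_2 < x_7; x_7 < x_5; x_5 < x_3. Chaining them end to end gives the full order.

x_6 < x_11 < x_8 < x_9 < x_10 < x_4 < x_1 < x_2 < x_7 < x_5 < x_3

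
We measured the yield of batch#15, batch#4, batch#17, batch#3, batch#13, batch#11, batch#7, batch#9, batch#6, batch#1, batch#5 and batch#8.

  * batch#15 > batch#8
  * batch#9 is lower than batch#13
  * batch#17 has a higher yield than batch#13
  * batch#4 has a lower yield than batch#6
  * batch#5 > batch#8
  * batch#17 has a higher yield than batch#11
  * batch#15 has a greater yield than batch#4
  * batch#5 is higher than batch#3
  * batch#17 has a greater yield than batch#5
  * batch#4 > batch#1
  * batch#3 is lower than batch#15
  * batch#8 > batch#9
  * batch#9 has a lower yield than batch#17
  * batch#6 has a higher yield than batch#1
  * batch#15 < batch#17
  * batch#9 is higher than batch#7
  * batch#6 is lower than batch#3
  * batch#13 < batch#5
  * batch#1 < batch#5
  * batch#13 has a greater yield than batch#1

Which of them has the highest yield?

batch#17

Chaining downward from batch#17: directly below it, batch#9, batch#13, batch#11, batch#5, batch#15; then batch#1, batch#7, batch#4, batch#8, batch#3; then batch#6.
That covers every other element, and nothing is given above batch#17, so batch#17 is the highest yield.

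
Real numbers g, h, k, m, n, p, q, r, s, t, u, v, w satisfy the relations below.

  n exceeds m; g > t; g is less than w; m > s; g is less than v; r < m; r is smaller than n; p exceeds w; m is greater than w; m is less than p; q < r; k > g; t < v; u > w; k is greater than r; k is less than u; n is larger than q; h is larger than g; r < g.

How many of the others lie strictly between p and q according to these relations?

4

The relations place q below p. An element lies strictly between them when it is forced above q and also forced below p.
Above q: {r, g, v, h, w, m, k, n, u}. Below p: {t, r, g, w, s, m}.
Intersection: {r, g, w, m} — 4.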